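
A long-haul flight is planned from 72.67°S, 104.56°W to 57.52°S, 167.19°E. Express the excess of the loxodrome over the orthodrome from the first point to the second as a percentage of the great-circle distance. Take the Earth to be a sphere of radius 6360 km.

8.9%

Great circle: σ = 0.6264 rad → d_gc = Rσ = 3983.6 km
Rhumb: Δφ = +0.2644, Δλ = -1.5403, Δψ = +0.6478, q = Δφ/Δψ = 0.4082 → d_rh = R√(Δφ²+q²Δλ²) = 4337.7 km
Excess = (4337.7 − 3983.6) / 3983.6 = 354.1 / 3983.6 = 8.89% ≈ 8.9%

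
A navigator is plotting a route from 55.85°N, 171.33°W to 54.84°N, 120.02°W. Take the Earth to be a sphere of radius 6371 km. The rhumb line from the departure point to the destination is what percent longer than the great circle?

2.4%

Great circle: σ = 0.4978 rad → d_gc = Rσ = 3171.2 km
Rhumb: Δφ = -0.0176, Δλ = +0.8955, Δψ = -0.0310, q = Δφ/Δψ = 0.5686 → d_rh = R√(Δφ²+q²Δλ²) = 3246.0 km
Excess = (3246.0 − 3171.2) / 3171.2 = 74.8 / 3171.2 = 2.36% ≈ 2.4%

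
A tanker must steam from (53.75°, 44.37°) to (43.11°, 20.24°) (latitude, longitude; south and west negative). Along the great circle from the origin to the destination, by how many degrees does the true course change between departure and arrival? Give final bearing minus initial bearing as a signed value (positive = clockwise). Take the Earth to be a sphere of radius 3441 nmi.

At departure: θ₁ = atan2(sin Δλ cos φ₂, cos φ₁ sin φ₂ − sin φ₁ cos φ₂ cos Δλ) = 245.95°
At arrival: θ₂ = atan2(sin Δλ cos φ₁, −cos φ₂ sin φ₁ + sin φ₂ cos φ₁ cos Δλ) = 227.70°
Δθ = θ₂ − θ₁ = -18.2°

-18.2°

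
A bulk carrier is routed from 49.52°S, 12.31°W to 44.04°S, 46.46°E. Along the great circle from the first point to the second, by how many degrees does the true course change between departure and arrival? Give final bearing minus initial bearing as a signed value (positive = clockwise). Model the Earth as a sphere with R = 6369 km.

Initial bearing θ₁ = atan2(sin Δλ cos φ₂, cos φ₁ sin φ₂ − sin φ₁ cos φ₂ cos Δλ) = 105.27°
Final bearing θ₂ = (initial bearing from the destination back to the start) + 180° = 60.60°
Δθ = θ₂ − θ₁ = -44.7°

-44.7°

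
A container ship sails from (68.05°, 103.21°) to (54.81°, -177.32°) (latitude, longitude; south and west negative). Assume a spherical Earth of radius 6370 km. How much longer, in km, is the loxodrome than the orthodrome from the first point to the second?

Great circle: cos σ = sin φ₁ sin φ₂ + cos φ₁ cos φ₂ cos Δλ,  σ = 0.6479 rad → d_gc = 4126.9 km
Rhumb line: Δψ = -0.4918, q = Δφ/Δψ = 0.4699, d_rh = R√(Δφ²+q²Δλ²) = 4404.6 km
Excess = 4404.6 − 4126.9 = 277.7 ≈ 278 km

278 km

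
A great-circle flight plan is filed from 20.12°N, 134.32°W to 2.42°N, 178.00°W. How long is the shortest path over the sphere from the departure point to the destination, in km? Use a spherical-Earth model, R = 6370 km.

5129 km

Haversine: a = sin²(Δφ/2)+cos φ₁ cos φ₂ sin²(Δλ/2) = 0.15350;  σ = 2·atan2(√a,√(1−a))
σ = 46.133° → d = Rσ = 6370·0.80516 = 5129 km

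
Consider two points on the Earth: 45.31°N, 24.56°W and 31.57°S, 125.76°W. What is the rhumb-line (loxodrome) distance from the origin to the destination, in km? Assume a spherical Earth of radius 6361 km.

13341 km

Δψ = ln[tan(π/4+φ₂/2)/tan(π/4+φ₁/2)] = -1.4702;  Δφ = -1.3418 rad,  Δλ = -1.7663 rad
q = Δφ/Δψ = 0.9126
d = R·√(Δφ² + q²Δλ²) = 6361·2.09736 = 13341 km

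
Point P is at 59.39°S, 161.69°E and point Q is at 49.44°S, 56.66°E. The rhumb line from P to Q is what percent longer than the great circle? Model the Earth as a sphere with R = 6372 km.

11.1%

Great circle: σ = 0.9667 rad → d_gc = Rσ = 6160.0 km
Rhumb: Δφ = +0.1737, Δλ = -1.8331, Δψ = +0.3003, q = Δφ/Δψ = 0.5783 → d_rh = R√(Δφ²+q²Δλ²) = 6845.0 km
Excess = (6845.0 − 6160.0) / 6160.0 = 685.0 / 6160.0 = 11.12% ≈ 11.1%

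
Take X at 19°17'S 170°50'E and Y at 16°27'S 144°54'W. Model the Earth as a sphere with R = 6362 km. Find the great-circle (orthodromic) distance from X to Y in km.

4677 km

Haversine: a = sin²(Δφ/2)+cos φ₁ cos φ₂ sin²(Δλ/2) = 0.12911;  σ = 2·atan2(√a,√(1−a))
σ = 42.117° → d = Rσ = 6362·0.73509 = 4677 km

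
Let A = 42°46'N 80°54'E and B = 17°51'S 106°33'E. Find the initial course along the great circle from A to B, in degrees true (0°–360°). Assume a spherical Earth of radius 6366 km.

N = sin Δλ·cos φ₂ = +0.4120;  D = cos φ₁ sin φ₂ − sin φ₁ cos φ₂ cos Δλ = -0.8077
initial course = atan2(N, D) = 152.97°

153.0°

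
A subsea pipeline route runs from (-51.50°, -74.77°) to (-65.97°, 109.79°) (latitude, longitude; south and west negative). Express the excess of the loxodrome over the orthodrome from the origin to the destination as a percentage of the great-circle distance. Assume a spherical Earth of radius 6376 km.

45.1%

Great circle: σ = 1.0904 rad → d_gc = Rσ = 6952.7 km
Rhumb: Δφ = -0.2525, Δλ = -3.0620, Δψ = -0.4952, q = Δφ/Δψ = 0.5100 → d_rh = R√(Δφ²+q²Δλ²) = 10086.3 km
Excess = (10086.3 − 6952.7) / 6952.7 = 3133.6 / 6952.7 = 45.07% ≈ 45.1%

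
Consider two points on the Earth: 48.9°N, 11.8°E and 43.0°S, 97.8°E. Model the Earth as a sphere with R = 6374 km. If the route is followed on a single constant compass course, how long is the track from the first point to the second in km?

13270 km

Rhumb course C = atan2(Δλ, Δψ) with Δψ = ln[tan(π/4+φ₂/2)/tan(π/4+φ₁/2)] = -1.8140, Δλ = +1.5010 → C = 140.39°
d = R·|Δφ| / |cos C| = 6374·1.60396 / 0.77045 = 13270 km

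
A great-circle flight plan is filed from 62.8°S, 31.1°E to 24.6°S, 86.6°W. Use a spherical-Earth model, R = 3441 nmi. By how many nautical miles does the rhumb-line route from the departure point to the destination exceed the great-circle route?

554 nmi

Great circle: cos σ = sin φ₁ sin φ₂ + cos φ₁ cos φ₂ cos Δλ,  σ = 1.3928 rad → d_gc = 4792.6 nmi
Rhumb line: Δψ = +0.9759, q = Δφ/Δψ = 0.6832, d_rh = R√(Δφ²+q²Δλ²) = 5346.2 nmi
Excess = 5346.2 − 4792.6 = 553.6 ≈ 554 nmi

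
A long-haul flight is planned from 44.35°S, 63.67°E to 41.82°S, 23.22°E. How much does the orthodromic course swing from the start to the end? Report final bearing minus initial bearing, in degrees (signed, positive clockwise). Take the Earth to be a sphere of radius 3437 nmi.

+28.3°

Initial bearing θ₁ = atan2(sin Δλ cos φ₂, cos φ₁ sin φ₂ − sin φ₁ cos φ₂ cos Δλ) = 260.56°
Final bearing θ₂ = (initial bearing from the destination back to the start) + 180° = 288.82°
Δθ = θ₂ − θ₁ = +28.3°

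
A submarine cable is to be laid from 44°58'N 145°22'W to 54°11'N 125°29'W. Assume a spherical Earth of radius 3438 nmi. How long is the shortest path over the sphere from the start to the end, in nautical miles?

946 nmi

Haversine: a = sin²(Δφ/2)+cos φ₁ cos φ₂ sin²(Δλ/2) = 0.01880;  σ = 2·atan2(√a,√(1−a))
σ = 15.760° → d = Rσ = 3438·0.27506 = 946 nmi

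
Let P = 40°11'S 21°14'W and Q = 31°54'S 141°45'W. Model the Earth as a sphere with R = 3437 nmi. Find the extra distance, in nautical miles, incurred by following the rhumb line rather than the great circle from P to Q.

Great circle: cos σ = sin φ₁ sin φ₂ + cos φ₁ cos φ₂ cos Δλ,  σ = 1.5592 rad → d_gc = 5358.9 nmi
Rhumb line: Δψ = +0.1791, q = Δφ/Δψ = 0.8071, d_rh = R√(Δφ²+q²Δλ²) = 5856.3 nmi
Excess = 5856.3 − 5358.9 = 497.4 ≈ 497 nmi

497 nmi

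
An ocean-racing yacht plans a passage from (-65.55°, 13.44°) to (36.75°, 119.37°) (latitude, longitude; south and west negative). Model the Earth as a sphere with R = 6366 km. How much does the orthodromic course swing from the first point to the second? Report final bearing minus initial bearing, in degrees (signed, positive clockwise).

-55.4°

At departure: θ₁ = atan2(sin Δλ cos φ₂, cos φ₁ sin φ₂ − sin φ₁ cos φ₂ cos Δλ) = 86.48°
At arrival: θ₂ = atan2(sin Δλ cos φ₁, −cos φ₂ sin φ₁ + sin φ₂ cos φ₁ cos Δλ) = 31.04°
Δθ = θ₂ − θ₁ = -55.4°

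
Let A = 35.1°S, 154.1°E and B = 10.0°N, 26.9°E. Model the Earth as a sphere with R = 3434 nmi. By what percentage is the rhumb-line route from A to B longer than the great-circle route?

2.2%

Great circle: σ = 2.1981 rad → d_gc = Rσ = 7548.4 nmi
Rhumb: Δφ = +0.7871, Δλ = -2.2201, Δψ = +0.8304, q = Δφ/Δψ = 0.9479 → d_rh = R√(Δφ²+q²Δλ²) = 7715.6 nmi
Excess = (7715.6 − 7548.4) / 7548.4 = 167.2 / 7548.4 = 2.22% ≈ 2.2%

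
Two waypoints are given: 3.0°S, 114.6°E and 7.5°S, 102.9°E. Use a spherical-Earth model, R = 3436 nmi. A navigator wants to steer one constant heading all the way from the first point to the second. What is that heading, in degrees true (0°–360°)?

248.9°

Δψ = ln[tan(π/4+φ₂/2)/tan(π/4+φ₁/2)] = -0.0789
Δλ = -0.2042 rad (taken the short way round)
course = atan2(Δλ, Δψ) = 248.88°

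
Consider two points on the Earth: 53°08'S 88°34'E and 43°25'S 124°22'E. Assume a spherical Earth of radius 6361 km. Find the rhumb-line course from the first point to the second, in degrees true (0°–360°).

67.7°

Meridional parts: M(φ₁)=-1.0987, M(φ₂)=-0.8428 → ΔM = +0.2559;  Δλ = +0.6248 rad
tan C = Δλ / ΔM = +2.4418 → C = 67.73°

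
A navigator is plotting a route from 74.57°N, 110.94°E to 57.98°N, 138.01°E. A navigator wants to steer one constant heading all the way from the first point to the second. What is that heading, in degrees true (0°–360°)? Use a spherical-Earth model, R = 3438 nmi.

147.8°

Meridional parts: M(φ₁)=+1.9990, M(φ₂)=+1.2485 → ΔM = -0.7505;  Δλ = +0.4725 rad
tan C = Δλ / ΔM = -0.6295 → C = 147.81°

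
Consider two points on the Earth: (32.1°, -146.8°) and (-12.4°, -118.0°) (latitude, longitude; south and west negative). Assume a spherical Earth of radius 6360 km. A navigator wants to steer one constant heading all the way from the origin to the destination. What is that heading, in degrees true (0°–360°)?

Meridional parts: M(φ₁)=+0.5921, M(φ₂)=-0.2181 → ΔM = -0.8102;  Δλ = +0.5027 rad
tan C = Δλ / ΔM = -0.6204 → C = 148.18°

148.2°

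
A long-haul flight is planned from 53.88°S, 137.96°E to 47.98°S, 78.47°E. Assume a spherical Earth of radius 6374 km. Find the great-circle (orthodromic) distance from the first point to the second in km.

Haversine: a = sin²(Δφ/2)+cos φ₁ cos φ₂ sin²(Δλ/2) = 0.09978;  σ = 2·atan2(√a,√(1−a))
σ = 36.828° → d = Rσ = 6374·0.64277 = 4097 km

4097 km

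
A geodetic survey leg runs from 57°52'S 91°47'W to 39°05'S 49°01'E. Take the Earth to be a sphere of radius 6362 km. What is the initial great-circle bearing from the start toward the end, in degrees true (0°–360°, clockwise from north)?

N = sin Δλ·cos φ₂ = +0.4906;  D = cos φ₁ sin φ₂ − sin φ₁ cos φ₂ cos Δλ = -0.8447
initial course = atan2(N, D) = 149.85°

149.9°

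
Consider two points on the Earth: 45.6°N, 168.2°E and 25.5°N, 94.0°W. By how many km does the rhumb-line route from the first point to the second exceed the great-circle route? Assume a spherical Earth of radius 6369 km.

Great circle: cos σ = sin φ₁ sin φ₂ + cos φ₁ cos φ₂ cos Δλ,  σ = 1.3471 rad → d_gc = 8579.4 km
Rhumb line: Δψ = -0.4357, q = Δφ/Δψ = 0.8051, d_rh = R√(Δφ²+q²Δλ²) = 9033.3 km
Excess = 9033.3 − 8579.4 = 453.9 ≈ 454 km

454 km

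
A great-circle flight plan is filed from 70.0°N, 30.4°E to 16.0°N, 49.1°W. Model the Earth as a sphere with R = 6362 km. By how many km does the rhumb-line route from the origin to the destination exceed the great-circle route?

364 km

Great circle: cos σ = sin φ₁ sin φ₂ + cos φ₁ cos φ₂ cos Δλ,  σ = 1.2462 rad → d_gc = 7928.3 km
Rhumb line: Δψ = -1.4525, q = Δφ/Δψ = 0.6489, d_rh = R√(Δφ²+q²Δλ²) = 8292.3 km
Excess = 8292.3 − 7928.3 = 364.0 ≈ 364 km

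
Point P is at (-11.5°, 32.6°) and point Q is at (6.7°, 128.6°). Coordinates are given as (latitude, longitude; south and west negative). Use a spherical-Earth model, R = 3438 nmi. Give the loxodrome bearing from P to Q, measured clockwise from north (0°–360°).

79.2°

Meridional parts: M(φ₁)=-0.2021, M(φ₂)=+0.1172 → ΔM = +0.3193;  Δλ = +1.6755 rad
tan C = Δλ / ΔM = +5.2478 → C = 79.21°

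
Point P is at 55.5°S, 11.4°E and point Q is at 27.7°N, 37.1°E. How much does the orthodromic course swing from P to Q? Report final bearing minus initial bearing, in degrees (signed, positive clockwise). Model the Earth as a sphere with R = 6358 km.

-8.4°

At departure: θ₁ = atan2(sin Δλ cos φ₂, cos φ₁ sin φ₂ − sin φ₁ cos φ₂ cos Δλ) = 22.64°
At arrival: θ₂ = atan2(sin Δλ cos φ₁, −cos φ₂ sin φ₁ + sin φ₂ cos φ₁ cos Δλ) = 14.25°
Δθ = θ₂ − θ₁ = -8.4°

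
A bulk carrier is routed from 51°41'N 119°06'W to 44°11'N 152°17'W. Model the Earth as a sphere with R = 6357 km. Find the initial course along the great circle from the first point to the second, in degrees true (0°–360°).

264.4°

θ = atan2( sin Δλ·cos φ₂ ,  cos φ₁ sin φ₂ − sin φ₁ cos φ₂ cos Δλ )
  = atan2(-0.3925, -0.0388) = 264.36°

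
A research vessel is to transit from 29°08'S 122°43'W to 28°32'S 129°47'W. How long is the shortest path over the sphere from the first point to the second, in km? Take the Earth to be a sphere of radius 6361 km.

690 km

Haversine: a = sin²(Δφ/2)+cos φ₁ cos φ₂ sin²(Δλ/2) = 0.00294;  σ = 2·atan2(√a,√(1−a))
σ = 6.219° → d = Rσ = 6361·0.10854 = 690 km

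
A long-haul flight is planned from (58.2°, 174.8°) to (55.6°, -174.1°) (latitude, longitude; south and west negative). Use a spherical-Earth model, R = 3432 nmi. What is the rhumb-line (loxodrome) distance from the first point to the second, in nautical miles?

Rhumb course C = atan2(Δλ, Δψ) with Δψ = ln[tan(π/4+φ₂/2)/tan(π/4+φ₁/2)] = -0.0831, Δλ = +0.1937 → C = 113.23°
d = R·|Δφ| / |cos C| = 3432·0.04538 / 0.39435 = 395 nmi

395 nmi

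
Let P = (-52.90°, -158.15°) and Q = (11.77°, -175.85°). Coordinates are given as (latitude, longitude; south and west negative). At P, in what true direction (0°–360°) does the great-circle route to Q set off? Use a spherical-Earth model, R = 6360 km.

θ = atan2( sin Δλ·cos φ₂ ,  cos φ₁ sin φ₂ − sin φ₁ cos φ₂ cos Δλ )
  = atan2(-0.2976, +0.8669) = 341.05°

341.1°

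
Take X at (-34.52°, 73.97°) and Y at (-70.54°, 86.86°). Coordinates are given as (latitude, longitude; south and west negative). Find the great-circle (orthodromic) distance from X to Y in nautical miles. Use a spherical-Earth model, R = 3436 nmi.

Haversine: a = sin²(Δφ/2)+cos φ₁ cos φ₂ sin²(Δλ/2) = 0.09905;  σ = 2·atan2(√a,√(1−a))
σ = 36.689° → d = Rσ = 3436·0.64034 = 2200 nmi

2200 nmi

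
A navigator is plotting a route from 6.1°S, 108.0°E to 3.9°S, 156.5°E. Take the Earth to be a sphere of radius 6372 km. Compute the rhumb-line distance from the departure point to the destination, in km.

Δψ = ln[tan(π/4+φ₂/2)/tan(π/4+φ₁/2)] = +0.0385;  Δφ = +0.0384 rad,  Δλ = +0.8465 rad
q = Δφ/Δψ = 0.9961
d = R·√(Δφ² + q²Δλ²) = 6372·0.84408 = 5379 km

5379 km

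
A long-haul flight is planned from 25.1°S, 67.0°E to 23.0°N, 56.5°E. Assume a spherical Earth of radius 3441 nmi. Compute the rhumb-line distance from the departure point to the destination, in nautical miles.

Rhumb course C = atan2(Δλ, Δψ) with Δψ = ln[tan(π/4+φ₂/2)/tan(π/4+φ₁/2)] = +0.8655, Δλ = -0.1833 → C = 348.04°
d = R·|Δφ| / |cos C| = 3441·0.83950 / 0.97831 = 2953 nmi

2953 nmi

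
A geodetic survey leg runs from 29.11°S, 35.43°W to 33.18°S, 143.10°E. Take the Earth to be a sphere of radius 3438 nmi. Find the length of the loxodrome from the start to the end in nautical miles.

Δψ = ln[tan(π/4+φ₂/2)/tan(π/4+φ₁/2)] = -0.0830;  Δφ = -0.0710 rad,  Δλ = +3.1159 rad
q = Δφ/Δψ = 0.8555
d = R·√(Δφ² + q²Δλ²) = 3438·2.66678 = 9168 nmi

9168 nmi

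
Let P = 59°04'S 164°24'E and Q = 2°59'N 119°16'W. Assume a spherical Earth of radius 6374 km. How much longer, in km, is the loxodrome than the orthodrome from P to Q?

222 km

Great circle: cos σ = sin φ₁ sin φ₂ + cos φ₁ cos φ₂ cos Δλ,  σ = 1.4941 rad → d_gc = 9523.2 km
Rhumb line: Δψ = +1.3369, q = Δφ/Δψ = 0.8101, d_rh = R√(Δφ²+q²Δλ²) = 9745.2 km
Excess = 9745.2 − 9523.2 = 222.0 ≈ 222 km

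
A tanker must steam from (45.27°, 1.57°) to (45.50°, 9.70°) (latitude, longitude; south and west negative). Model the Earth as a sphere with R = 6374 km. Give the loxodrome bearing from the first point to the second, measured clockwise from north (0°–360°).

Δψ = ln[tan(π/4+φ₂/2)/tan(π/4+φ₁/2)] = +0.0057
Δλ = +0.1419 rad (taken the short way round)
course = atan2(Δλ, Δψ) = 87.69°

87.7°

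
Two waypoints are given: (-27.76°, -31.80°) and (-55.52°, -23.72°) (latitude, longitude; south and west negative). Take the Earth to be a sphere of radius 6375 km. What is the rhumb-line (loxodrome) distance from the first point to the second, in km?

Rhumb course C = atan2(Δλ, Δψ) with Δψ = ln[tan(π/4+φ₂/2)/tan(π/4+φ₁/2)] = -0.6655, Δλ = +0.1410 → C = 168.04°
d = R·|Δφ| / |cos C| = 6375·0.48450 / 0.97828 = 3157 km

3157 km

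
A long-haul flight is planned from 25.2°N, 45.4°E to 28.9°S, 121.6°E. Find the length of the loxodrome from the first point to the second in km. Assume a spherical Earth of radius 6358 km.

10107 km

Rhumb course C = atan2(Δλ, Δψ) with Δψ = ln[tan(π/4+φ₂/2)/tan(π/4+φ₁/2)] = -0.9820, Δλ = +1.3299 → C = 126.44°
d = R·|Δφ| / |cos C| = 6358·0.94422 / 0.59400 = 10107 km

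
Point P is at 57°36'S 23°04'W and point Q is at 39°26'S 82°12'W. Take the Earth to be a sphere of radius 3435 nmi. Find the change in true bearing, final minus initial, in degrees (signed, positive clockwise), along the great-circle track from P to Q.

Initial bearing θ₁ = atan2(sin Δλ cos φ₂, cos φ₁ sin φ₂ − sin φ₁ cos φ₂ cos Δλ) = 269.50°
Final bearing θ₂ = (initial bearing from the destination back to the start) + 180° = 316.07°
Δθ = θ₂ − θ₁ = +46.6°

+46.6°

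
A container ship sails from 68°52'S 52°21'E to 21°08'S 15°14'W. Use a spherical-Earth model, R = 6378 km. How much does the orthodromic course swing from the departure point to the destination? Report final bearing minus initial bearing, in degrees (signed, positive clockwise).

At departure: θ₁ = atan2(sin Δλ cos φ₂, cos φ₁ sin φ₂ − sin φ₁ cos φ₂ cos Δλ) = 283.17°
At arrival: θ₂ = atan2(sin Δλ cos φ₁, −cos φ₂ sin φ₁ + sin φ₂ cos φ₁ cos Δλ) = 337.89°
Δθ = θ₂ − θ₁ = +54.7°

+54.7°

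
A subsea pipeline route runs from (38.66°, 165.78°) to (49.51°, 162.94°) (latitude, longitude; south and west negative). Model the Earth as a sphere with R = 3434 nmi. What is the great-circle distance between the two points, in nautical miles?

662 nmi

cos σ = sin φ₁ sin φ₂ + cos φ₁ cos φ₂ cos Δλ
      = sin(38.66°)sin(49.51°) + cos(38.66°)cos(49.51°)cos(-2.84°) = 0.9815
σ = 11.038° → d = Rσ = 3434·0.19265 = 662 nmi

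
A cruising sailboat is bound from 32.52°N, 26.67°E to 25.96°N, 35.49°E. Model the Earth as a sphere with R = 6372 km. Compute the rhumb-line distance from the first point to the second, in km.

Rhumb course C = atan2(Δλ, Δψ) with Δψ = ln[tan(π/4+φ₂/2)/tan(π/4+φ₁/2)] = -0.1313, Δλ = +0.1539 → C = 130.47°
d = R·|Δφ| / |cos C| = 6372·0.11449 / 0.64903 = 1124 km

1124 km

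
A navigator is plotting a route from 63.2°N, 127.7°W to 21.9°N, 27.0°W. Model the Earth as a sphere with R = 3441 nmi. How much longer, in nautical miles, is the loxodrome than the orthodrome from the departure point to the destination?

Great circle: cos σ = sin φ₁ sin φ₂ + cos φ₁ cos φ₂ cos Δλ,  σ = 1.3127 rad → d_gc = 4516.96 nmi
Rhumb line: Δψ = -1.0426, q = Δφ/Δψ = 0.6914, d_rh = R√(Δφ²+q²Δλ²) = 4861.49 nmi
Excess = 4861.49 − 4516.96 = 344.53 ≈ 345 nmi

345 nmi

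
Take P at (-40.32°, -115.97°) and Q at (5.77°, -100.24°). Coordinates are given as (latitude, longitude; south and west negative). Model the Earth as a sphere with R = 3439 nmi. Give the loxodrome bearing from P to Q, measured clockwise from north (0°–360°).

Δψ = ln[tan(π/4+φ₂/2)/tan(π/4+φ₁/2)] = +0.8711
Δλ = +0.2745 rad (taken the short way round)
course = atan2(Δλ, Δψ) = 17.49°

17.5°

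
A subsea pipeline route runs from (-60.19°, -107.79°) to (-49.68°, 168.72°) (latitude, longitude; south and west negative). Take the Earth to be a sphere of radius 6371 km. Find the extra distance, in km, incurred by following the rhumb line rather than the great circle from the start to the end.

338 km

Great circle: cos σ = sin φ₁ sin φ₂ + cos φ₁ cos φ₂ cos Δλ,  σ = 0.7982 rad → d_gc = 5085.1 km
Rhumb line: Δψ = +0.3216, q = Δφ/Δψ = 0.5704, d_rh = R√(Δφ²+q²Δλ²) = 5422.9 km
Excess = 5422.9 − 5085.1 = 337.8 ≈ 338 km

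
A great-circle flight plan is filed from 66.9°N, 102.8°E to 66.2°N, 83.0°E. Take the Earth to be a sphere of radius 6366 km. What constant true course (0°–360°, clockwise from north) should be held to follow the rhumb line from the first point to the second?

Meridional parts: M(φ₁)=+1.5879, M(φ₂)=+1.5572 → ΔM = -0.0307;  Δλ = -0.3456 rad
tan C = Δλ / ΔM = +11.2554 → C = 264.92°

264.9°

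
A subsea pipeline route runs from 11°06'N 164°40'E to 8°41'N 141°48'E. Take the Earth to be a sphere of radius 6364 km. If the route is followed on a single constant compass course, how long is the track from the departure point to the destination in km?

Δψ = ln[tan(π/4+φ₂/2)/tan(π/4+φ₁/2)] = -0.0428;  Δφ = -0.0422 rad,  Δλ = -0.3991 rad
q = Δφ/Δψ = 0.9851
d = R·√(Δφ² + q²Δλ²) = 6364·0.39539 = 2516 km

2516 km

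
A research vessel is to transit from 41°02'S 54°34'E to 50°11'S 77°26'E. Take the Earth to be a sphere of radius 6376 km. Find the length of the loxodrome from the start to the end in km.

Δψ = ln[tan(π/4+φ₂/2)/tan(π/4+φ₁/2)] = -0.2290;  Δφ = -0.1597 rad,  Δλ = +0.3991 rad
q = Δφ/Δψ = 0.6973
d = R·√(Δφ² + q²Δλ²) = 6376·0.32084 = 2046 km

2046 km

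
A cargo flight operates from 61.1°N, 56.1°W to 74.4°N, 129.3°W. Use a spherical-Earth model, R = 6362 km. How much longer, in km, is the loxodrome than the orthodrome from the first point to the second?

Great circle: cos σ = sin φ₁ sin φ₂ + cos φ₁ cos φ₂ cos Δλ,  σ = 0.4933 rad → d_gc = 3138.3 km
Rhumb line: Δψ = +0.6319, q = Δφ/Δψ = 0.3674, d_rh = R√(Δφ²+q²Δλ²) = 3331.1 km
Excess = 3331.1 − 3138.3 = 192.8 ≈ 193 km

193 km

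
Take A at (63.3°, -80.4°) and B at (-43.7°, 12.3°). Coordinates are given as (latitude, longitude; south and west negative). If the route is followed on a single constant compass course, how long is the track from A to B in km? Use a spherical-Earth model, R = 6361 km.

Rhumb course C = atan2(Δλ, Δψ) with Δψ = ln[tan(π/4+φ₂/2)/tan(π/4+φ₁/2)] = -2.2880, Δλ = +1.6179 → C = 144.73°
d = R·|Δφ| / |cos C| = 6361·1.86750 / 0.81649 = 14549 km

14549 km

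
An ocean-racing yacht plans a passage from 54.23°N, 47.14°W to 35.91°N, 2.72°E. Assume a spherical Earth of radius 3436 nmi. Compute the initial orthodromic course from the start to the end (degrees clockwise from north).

97.4°

N = sin Δλ·cos φ₂ = +0.6192;  D = cos φ₁ sin φ₂ − sin φ₁ cos φ₂ cos Δλ = -0.0808
initial course = atan2(N, D) = 97.44°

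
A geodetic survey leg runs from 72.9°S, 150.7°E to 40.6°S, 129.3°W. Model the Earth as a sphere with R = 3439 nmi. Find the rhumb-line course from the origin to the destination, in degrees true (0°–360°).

51.3°

Δψ = ln[tan(π/4+φ₂/2)/tan(π/4+φ₁/2)] = +1.1182
Δλ = +1.3963 rad (taken the short way round)
course = atan2(Δλ, Δψ) = 51.31°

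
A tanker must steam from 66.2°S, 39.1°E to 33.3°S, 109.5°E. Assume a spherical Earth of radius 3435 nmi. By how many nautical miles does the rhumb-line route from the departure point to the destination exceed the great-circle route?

Great circle: cos σ = sin φ₁ sin φ₂ + cos φ₁ cos φ₂ cos Δλ,  σ = 0.9078 rad → d_gc = 3118.31 nmi
Rhumb line: Δψ = +0.9402, q = Δφ/Δψ = 0.6107, d_rh = R√(Δφ²+q²Δλ²) = 3245.79 nmi
Excess = 3245.79 − 3118.31 = 127.48 ≈ 127 nmi

127 nmi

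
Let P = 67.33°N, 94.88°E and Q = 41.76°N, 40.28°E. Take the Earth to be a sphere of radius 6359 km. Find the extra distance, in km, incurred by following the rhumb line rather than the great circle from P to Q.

Great circle: cos σ = sin φ₁ sin φ₂ + cos φ₁ cos φ₂ cos Δλ,  σ = 0.6744 rad → d_gc = 4288.3 km
Rhumb line: Δψ = -0.8036, q = Δφ/Δψ = 0.5553, d_rh = R√(Δφ²+q²Δλ²) = 4402.1 km
Excess = 4402.1 − 4288.3 = 113.8 ≈ 114 km

114 km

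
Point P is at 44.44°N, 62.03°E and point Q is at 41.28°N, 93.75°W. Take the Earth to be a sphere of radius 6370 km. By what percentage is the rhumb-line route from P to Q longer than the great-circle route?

Great circle: σ = 1.5982 rad → d_gc = Rσ = 10180.5 km
Rhumb: Δφ = -0.0552, Δλ = -2.7189, Δψ = -0.0753, q = Δφ/Δψ = 0.7328 → d_rh = R√(Δφ²+q²Δλ²) = 12695.8 km
Excess = (12695.8 − 10180.5) / 10180.5 = 2515.3 / 10180.5 = 24.71% ≈ 24.7%

24.7%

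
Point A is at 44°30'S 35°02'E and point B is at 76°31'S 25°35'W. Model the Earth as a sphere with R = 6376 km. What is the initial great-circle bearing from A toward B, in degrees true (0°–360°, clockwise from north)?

N = sin Δλ·cos φ₂ = -0.2032;  D = cos φ₁ sin φ₂ − sin φ₁ cos φ₂ cos Δλ = -0.6134
initial course = atan2(N, D) = 198.33°

198.3°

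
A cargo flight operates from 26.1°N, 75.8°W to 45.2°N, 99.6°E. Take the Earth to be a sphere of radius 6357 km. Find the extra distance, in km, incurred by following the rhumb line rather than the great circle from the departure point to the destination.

Great circle: cos σ = sin φ₁ sin φ₂ + cos φ₁ cos φ₂ cos Δλ,  σ = 1.8950 rad → d_gc = 12046.7 km
Rhumb line: Δψ = +0.4142, q = Δφ/Δψ = 0.8049, d_rh = R√(Δφ²+q²Δλ²) = 15806.5 km
Excess = 15806.5 − 12046.7 = 3759.8 ≈ 3760 km

3760 km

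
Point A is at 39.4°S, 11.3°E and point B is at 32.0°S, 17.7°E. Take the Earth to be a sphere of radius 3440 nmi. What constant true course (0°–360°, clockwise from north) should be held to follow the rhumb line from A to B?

35.0°

Δψ = ln[tan(π/4+φ₂/2)/tan(π/4+φ₁/2)] = +0.1593
Δλ = +0.1117 rad (taken the short way round)
course = atan2(Δλ, Δψ) = 35.04°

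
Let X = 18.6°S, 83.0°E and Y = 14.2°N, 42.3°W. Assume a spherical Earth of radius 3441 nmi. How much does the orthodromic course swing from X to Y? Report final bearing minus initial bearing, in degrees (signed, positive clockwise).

+8.8°

Initial bearing θ₁ = atan2(sin Δλ cos φ₂, cos φ₁ sin φ₂ − sin φ₁ cos φ₂ cos Δλ) = 273.89°
Final bearing θ₂ = (initial bearing from the destination back to the start) + 180° = 282.74°
Δθ = θ₂ − θ₁ = +8.8°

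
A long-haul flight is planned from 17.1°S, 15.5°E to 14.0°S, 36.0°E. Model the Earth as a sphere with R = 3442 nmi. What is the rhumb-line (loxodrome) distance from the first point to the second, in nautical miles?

Rhumb course C = atan2(Δλ, Δψ) with Δψ = ln[tan(π/4+φ₂/2)/tan(π/4+φ₁/2)] = +0.0562, Δλ = +0.3578 → C = 81.08°
d = R·|Δφ| / |cos C| = 3442·0.05411 / 0.15509 = 1201 nmi

1201 nmi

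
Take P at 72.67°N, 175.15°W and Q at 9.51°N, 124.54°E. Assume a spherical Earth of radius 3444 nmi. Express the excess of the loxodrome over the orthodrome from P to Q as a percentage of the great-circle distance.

2.4%

Great circle: σ = 1.2627 rad → d_gc = Rσ = 4348.8 nmi
Rhumb: Δφ = -1.1023, Δλ = -1.0526, Δψ = -1.7145, q = Δφ/Δψ = 0.6429 → d_rh = R√(Δφ²+q²Δλ²) = 4454.9 nmi
Excess = (4454.9 − 4348.8) / 4348.8 = 106.1 / 4348.8 = 2.44% ≈ 2.4%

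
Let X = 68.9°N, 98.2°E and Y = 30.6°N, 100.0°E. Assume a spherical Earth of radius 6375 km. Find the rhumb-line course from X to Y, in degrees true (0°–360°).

178.4°

Meridional parts: M(φ₁)=+1.6807, M(φ₂)=+0.5614 → ΔM = -1.1193;  Δλ = +0.0314 rad
tan C = Δλ / ΔM = -0.0281 → C = 178.39°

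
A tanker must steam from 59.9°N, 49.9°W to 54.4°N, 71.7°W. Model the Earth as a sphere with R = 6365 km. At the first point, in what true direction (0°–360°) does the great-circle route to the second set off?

θ = atan2( sin Δλ·cos φ₂ ,  cos φ₁ sin φ₂ − sin φ₁ cos φ₂ cos Δλ )
  = atan2(-0.2162, -0.0598) = 254.53°

254.5°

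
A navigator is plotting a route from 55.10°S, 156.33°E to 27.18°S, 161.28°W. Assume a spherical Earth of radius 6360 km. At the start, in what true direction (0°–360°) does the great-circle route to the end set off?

65.2°

N = sin Δλ·cos φ₂ = +0.5997;  D = cos φ₁ sin φ₂ − sin φ₁ cos φ₂ cos Δλ = +0.2775
initial course = atan2(N, D) = 65.17°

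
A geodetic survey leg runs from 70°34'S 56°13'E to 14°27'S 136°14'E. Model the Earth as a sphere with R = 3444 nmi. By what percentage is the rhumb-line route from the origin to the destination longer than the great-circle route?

4.6%

Great circle: σ = 1.2753 rad → d_gc = Rσ = 4392.3 nmi
Rhumb: Δφ = +0.9794, Δλ = +1.3966, Δψ = +1.5098, q = Δφ/Δψ = 0.6487 → d_rh = R√(Δφ²+q²Δλ²) = 4594.9 nmi
Excess = (4594.9 − 4392.3) / 4392.3 = 202.6 / 4392.3 = 4.61% ≈ 4.6%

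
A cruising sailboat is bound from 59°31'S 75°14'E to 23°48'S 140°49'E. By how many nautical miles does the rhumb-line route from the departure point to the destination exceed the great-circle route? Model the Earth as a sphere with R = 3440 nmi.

Great circle: cos σ = sin φ₁ sin φ₂ + cos φ₁ cos φ₂ cos Δλ,  σ = 1.0008 rad → d_gc = 3442.7 nmi
Rhumb line: Δψ = +0.8723, q = Δφ/Δψ = 0.7146, d_rh = R√(Δφ²+q²Δλ²) = 3537.8 nmi
Excess = 3537.8 − 3442.7 = 95.1 ≈ 95 nmi

95 nmi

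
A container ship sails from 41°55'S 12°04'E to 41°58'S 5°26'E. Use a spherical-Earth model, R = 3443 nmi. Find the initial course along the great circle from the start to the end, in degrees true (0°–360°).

267.2°

N = sin Δλ·cos φ₂ = -0.0859;  D = cos φ₁ sin φ₂ − sin φ₁ cos φ₂ cos Δλ = -0.0042
initial course = atan2(N, D) = 267.20°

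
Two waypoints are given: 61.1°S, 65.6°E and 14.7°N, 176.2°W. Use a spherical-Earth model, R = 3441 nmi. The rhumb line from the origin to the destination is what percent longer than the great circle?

5.7%

Great circle: σ = 2.0298 rad → d_gc = Rσ = 6984.5 nmi
Rhumb: Δφ = +1.3230, Δλ = +2.0630, Δψ = +1.6154, q = Δφ/Δψ = 0.8189 → d_rh = R√(Δφ²+q²Δλ²) = 7383.8 nmi
Excess = (7383.8 − 6984.5) / 6984.5 = 399.3 / 6984.5 = 5.72% ≈ 5.7%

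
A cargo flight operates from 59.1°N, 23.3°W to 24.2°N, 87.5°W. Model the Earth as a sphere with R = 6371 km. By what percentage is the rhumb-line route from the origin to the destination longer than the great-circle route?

2.6%

Great circle: σ = 0.9817 rad → d_gc = Rσ = 6254.4 km
Rhumb: Δφ = -0.6091, Δλ = -1.1205, Δψ = -0.8504, q = Δφ/Δψ = 0.7162 → d_rh = R√(Δφ²+q²Δλ²) = 6418.9 km
Excess = (6418.9 − 6254.4) / 6254.4 = 164.5 / 6254.4 = 2.63% ≈ 2.6%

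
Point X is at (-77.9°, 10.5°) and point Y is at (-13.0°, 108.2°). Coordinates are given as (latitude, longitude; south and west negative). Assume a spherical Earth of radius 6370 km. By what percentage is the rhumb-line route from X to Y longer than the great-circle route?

Great circle: σ = 1.3770 rad → d_gc = Rσ = 8771.5 km
Rhumb: Δφ = +1.1327, Δλ = +1.7052, Δψ = +2.0156, q = Δφ/Δψ = 0.5620 → d_rh = R√(Δφ²+q²Δλ²) = 9451.2 km
Excess = (9451.2 − 8771.5) / 8771.5 = 679.7 / 8771.5 = 7.749% ≈ 7.7%

7.7%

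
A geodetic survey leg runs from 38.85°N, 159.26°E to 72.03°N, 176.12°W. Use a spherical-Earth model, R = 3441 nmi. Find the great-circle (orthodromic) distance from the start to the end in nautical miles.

cos σ = sin φ₁ sin φ₂ + cos φ₁ cos φ₂ cos Δλ
      = sin(38.85°)sin(72.03°) + cos(38.85°)cos(72.03°)cos(24.62°) = 0.8151
σ = 35.402° → d = Rσ = 3441·0.61787 = 2126 nmi

2126 nmi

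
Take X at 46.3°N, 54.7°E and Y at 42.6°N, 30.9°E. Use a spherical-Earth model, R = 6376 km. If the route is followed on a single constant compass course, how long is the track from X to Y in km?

1934 km

Rhumb course C = atan2(Δλ, Δψ) with Δψ = ln[tan(π/4+φ₂/2)/tan(π/4+φ₁/2)] = -0.0905, Δλ = -0.4154 → C = 257.71°
d = R·|Δφ| / |cos C| = 6376·0.06458 / 0.21289 = 1934 km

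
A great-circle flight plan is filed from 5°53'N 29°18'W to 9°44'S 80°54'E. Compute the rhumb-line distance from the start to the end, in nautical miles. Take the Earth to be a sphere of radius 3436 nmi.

6651 nmi

Rhumb course C = atan2(Δλ, Δψ) with Δψ = ln[tan(π/4+φ₂/2)/tan(π/4+φ₁/2)] = -0.2736, Δλ = +1.9234 → C = 98.10°
d = R·|Δφ| / |cos C| = 3436·0.27256 / 0.14082 = 6651 nmi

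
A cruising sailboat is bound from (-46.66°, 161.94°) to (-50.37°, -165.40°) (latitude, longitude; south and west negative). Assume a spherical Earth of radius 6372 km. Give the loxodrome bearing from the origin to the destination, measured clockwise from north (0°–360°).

99.7°

Meridional parts: M(φ₁)=-0.9230, M(φ₂)=-1.0208 → ΔM = -0.0978;  Δλ = +0.5700 rad
tan C = Δλ / ΔM = -5.8278 → C = 99.74°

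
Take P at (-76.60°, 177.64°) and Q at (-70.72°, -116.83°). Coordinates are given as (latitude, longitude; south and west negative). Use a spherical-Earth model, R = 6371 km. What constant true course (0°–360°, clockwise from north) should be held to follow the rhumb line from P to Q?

Δψ = ln[tan(π/4+φ₂/2)/tan(π/4+φ₁/2)] = +0.3687
Δλ = +1.1437 rad (taken the short way round)
course = atan2(Δλ, Δψ) = 72.13°

72.1°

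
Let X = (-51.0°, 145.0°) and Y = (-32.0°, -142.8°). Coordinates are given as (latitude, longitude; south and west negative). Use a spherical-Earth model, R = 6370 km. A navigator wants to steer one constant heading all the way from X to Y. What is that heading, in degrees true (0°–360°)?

70.4°

Δψ = ln[tan(π/4+φ₂/2)/tan(π/4+φ₁/2)] = +0.4481
Δλ = +1.2601 rad (taken the short way round)
course = atan2(Δλ, Δψ) = 70.43°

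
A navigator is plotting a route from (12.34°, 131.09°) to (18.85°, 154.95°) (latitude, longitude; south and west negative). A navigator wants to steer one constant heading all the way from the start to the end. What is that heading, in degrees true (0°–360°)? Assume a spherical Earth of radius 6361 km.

Meridional parts: M(φ₁)=+0.2171, M(φ₂)=+0.3351 → ΔM = +0.1180;  Δλ = +0.4164 rad
tan C = Δλ / ΔM = +3.5280 → C = 74.17°

74.2°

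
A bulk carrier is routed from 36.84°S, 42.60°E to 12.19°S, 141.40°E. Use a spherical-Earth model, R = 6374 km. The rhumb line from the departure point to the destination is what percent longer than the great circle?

3.0%

Great circle: σ = 1.5639 rad → d_gc = Rσ = 9968.1 km
Rhumb: Δφ = +0.4302, Δλ = +1.7244, Δψ = +0.4781, q = Δφ/Δψ = 0.8998 → d_rh = R√(Δφ²+q²Δλ²) = 10263.4 km
Excess = (10263.4 − 9968.1) / 9968.1 = 295.3 / 9968.1 = 2.96% ≈ 3.0%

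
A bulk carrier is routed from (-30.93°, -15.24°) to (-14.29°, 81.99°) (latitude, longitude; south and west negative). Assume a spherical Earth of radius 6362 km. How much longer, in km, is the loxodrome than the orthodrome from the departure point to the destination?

238 km

Great circle: cos σ = sin φ₁ sin φ₂ + cos φ₁ cos φ₂ cos Δλ,  σ = 1.5485 rad → d_gc = 9851.8 km
Rhumb line: Δψ = +0.3161, q = Δφ/Δψ = 0.9188, d_rh = R√(Δφ²+q²Δλ²) = 10089.7 km
Excess = 10089.7 − 9851.8 = 237.9 ≈ 238 km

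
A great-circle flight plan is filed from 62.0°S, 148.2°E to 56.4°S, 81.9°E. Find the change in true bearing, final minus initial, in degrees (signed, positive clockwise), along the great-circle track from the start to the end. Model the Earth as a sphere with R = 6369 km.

At departure: θ₁ = atan2(sin Δλ cos φ₂, cos φ₁ sin φ₂ − sin φ₁ cos φ₂ cos Δλ) = 248.99°
At arrival: θ₂ = atan2(sin Δλ cos φ₁, −cos φ₂ sin φ₁ + sin φ₂ cos φ₁ cos Δλ) = 307.63°
Δθ = θ₂ − θ₁ = +58.6°

+58.6°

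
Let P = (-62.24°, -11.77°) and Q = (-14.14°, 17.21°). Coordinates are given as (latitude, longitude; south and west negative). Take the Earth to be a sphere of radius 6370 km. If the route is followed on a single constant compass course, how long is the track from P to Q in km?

5843 km

Rhumb course C = atan2(Δλ, Δψ) with Δψ = ln[tan(π/4+φ₂/2)/tan(π/4+φ₁/2)] = +1.1486, Δλ = +0.5058 → C = 23.77°
d = R·|Δφ| / |cos C| = 6370·0.83950 / 0.91520 = 5843 km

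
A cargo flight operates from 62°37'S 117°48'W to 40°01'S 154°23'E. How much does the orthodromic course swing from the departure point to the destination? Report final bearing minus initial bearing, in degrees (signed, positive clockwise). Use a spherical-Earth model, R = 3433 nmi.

Initial bearing θ₁ = atan2(sin Δλ cos φ₂, cos φ₁ sin φ₂ − sin φ₁ cos φ₂ cos Δλ) = 250.58°
Final bearing θ₂ = (initial bearing from the destination back to the start) + 180° = 325.50°
Δθ = θ₂ − θ₁ = +74.9°

+74.9°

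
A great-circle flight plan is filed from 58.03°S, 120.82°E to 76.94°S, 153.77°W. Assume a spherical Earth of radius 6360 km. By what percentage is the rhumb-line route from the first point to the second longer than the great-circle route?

8.4%

Great circle: σ = 0.5809 rad → d_gc = Rσ = 3694.7 km
Rhumb: Δφ = -0.3300, Δλ = +1.4907, Δψ = -0.9173, q = Δφ/Δψ = 0.3598 → d_rh = R√(Δφ²+q²Δλ²) = 4005.2 km
Excess = (4005.2 − 3694.7) / 3694.7 = 310.5 / 3694.7 = 8.40% ≈ 8.4%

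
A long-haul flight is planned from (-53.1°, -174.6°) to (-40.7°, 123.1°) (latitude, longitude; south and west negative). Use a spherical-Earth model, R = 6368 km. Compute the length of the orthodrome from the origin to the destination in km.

4763 km

Haversine: a = sin²(Δφ/2)+cos φ₁ cos φ₂ sin²(Δλ/2) = 0.13347;  σ = 2·atan2(√a,√(1−a))
σ = 42.856° → d = Rσ = 6368·0.74797 = 4763 km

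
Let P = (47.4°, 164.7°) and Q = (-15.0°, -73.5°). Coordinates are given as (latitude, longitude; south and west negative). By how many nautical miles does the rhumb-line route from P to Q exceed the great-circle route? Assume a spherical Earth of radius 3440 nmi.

243 nmi

Great circle: cos σ = sin φ₁ sin φ₂ + cos φ₁ cos φ₂ cos Δλ,  σ = 2.1354 rad → d_gc = 7345.6 nmi
Rhumb line: Δψ = -1.2067, q = Δφ/Δψ = 0.9025, d_rh = R√(Δφ²+q²Δλ²) = 7589.0 nmi
Excess = 7589.0 − 7345.6 = 243.4 ≈ 243 nmi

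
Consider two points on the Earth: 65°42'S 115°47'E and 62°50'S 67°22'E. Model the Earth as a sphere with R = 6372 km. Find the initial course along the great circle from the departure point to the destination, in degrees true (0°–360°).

255.2°

θ = atan2( sin Δλ·cos φ₂ ,  cos φ₁ sin φ₂ − sin φ₁ cos φ₂ cos Δλ )
  = atan2(-0.3415, -0.0899) = 255.25°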